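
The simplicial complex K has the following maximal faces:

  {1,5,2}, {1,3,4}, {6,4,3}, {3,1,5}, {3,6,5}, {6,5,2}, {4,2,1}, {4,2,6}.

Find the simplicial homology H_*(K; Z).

H_0 ≅ Z,  H_1 = 0,  H_2 ≅ Z.

Order the vertices as 1 < 2 < 3 < 4 < 5 < 6. Listing each simplex with vertices in this order, K has dimension 2 with simplices:

  0-simplices (6): [1], [2], [3], [4], [5], [6]
  1-simplices (12): [1,2], [1,3], [1,4], [1,5], [2,4], [2,5], [2,6], [3,4], [3,5], [3,6], [4,6], [5,6]
  2-simplices (8): [1,2,4], [1,2,5], [1,3,4], [1,3,5], [2,4,6], [2,5,6], [3,4,6], [3,5,6]

so the chain groups are C_0 ≅ Z^6, C_1 ≅ Z^12, C_2 ≅ Z^8.

∂_1: C_1 → C_0 is given by ∂[p,q] = [q] − [p]. For instance
  ∂[3,6] = [6] − [3].
This gives a 6×12 integer matrix of rank 5; reducing to Smith normal form yields diagonal entries (1,1,1,1,1).

The boundary map ∂_2: C_2 → C_1 maps a triangle to the signed sum of its edges. For instance
  ∂[1,2,4] = [2,4] − [1,4] + [1,2],
  ∂[3,4,6] = [4,6] − [3,6] + [3,4].
This gives a 12×8 integer matrix of rank 7; reducing to Smith normal form yields diagonal entries (1,1,1,1,1,1,1).

Now H_k = ker ∂_k / im ∂_{k+1}, so:

  H_0: rank C_0 − rank ∂_1 = 6 − 5 = 1, and the invariant factors of ∂_1 are all 1, so H_0 = Z.
  H_1: rank ker ∂_1 − rank ∂_2 = (12 − 5) − 7 = 0, and the invariant factors of ∂_2 are all 1, so H_1 = 0.
  H_2: rank ker ∂_2 − rank ∂_3 = (8 − 7) − 0 = 1, and there is no ∂_3, so H_2 = Z.

(K is a triangulation of the 2-sphere S^2.)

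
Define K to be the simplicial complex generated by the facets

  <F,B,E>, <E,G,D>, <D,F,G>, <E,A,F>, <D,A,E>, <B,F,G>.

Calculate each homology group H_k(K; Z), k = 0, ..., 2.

H_0 = Z,  H_1 = Z,  H_2 = 0.

Order the vertices as A < B < D < E < F < G. Listing each simplex with vertices in this order, K has dimension 2 with simplices:

  0-simplices (6): A, B, D, E, F, G
  1-simplices (12): AD, AE, AF, BE, BF, BG, DE, DF, DG, EF, EG, FG
  2-simplices (6): ADE, AEF, BEF, BFG, DEG, DFG

Hence C_0 ≅ Z^6, C_1 ≅ Z^12, C_2 ≅ Z^6.

The boundary map ∂_1: C_1 → C_0 is given by ∂[p,q] = [q] − [p]. For instance
  ∂BF = F − B.
As a 6×12 matrix over Z this has rank 5, with invariant factors (1,1,1,1,1).

Boundary ∂_2: C_2 → C_1 acts by ∂[p,q,r] = [q,r] − [p,r] + [p,q]. For instance
  ∂ADE = DE − AE + AD,
  ∂BFG = FG − BG + BF.
This gives a 12×6 integer matrix of rank 6; reducing to Smith normal form yields diagonal entries (1,1,1,1,1,1).

Now H_k = ker ∂_k / im ∂_{k+1}, so:

  H_0: rank C_0 − rank ∂_1 = 6 − 5 = 1, and the invariant factors of ∂_1 are all 1, so H_0 ≅ Z.
  H_1: rank ker ∂_1 − rank ∂_2 = (12 − 5) − 6 = 1, and the invariant factors of ∂_2 are all 1, so H_1 ≅ Z.
  H_2: rank ker ∂_2 − rank ∂_3 = (6 − 6) − 0 = 0, and there is no ∂_3, so H_2 ≅ 0.

(K is a triangulation of the cylinder S^1 x I.)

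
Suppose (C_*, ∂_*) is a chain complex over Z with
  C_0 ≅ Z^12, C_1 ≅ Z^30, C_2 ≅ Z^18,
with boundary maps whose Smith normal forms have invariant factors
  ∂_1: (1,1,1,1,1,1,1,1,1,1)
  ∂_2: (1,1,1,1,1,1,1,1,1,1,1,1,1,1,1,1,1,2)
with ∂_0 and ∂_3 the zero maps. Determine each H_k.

H_0 ≅ Z^2,  H_1 ≅ Z^2 × Z/2,  H_2 = 0.

H_0: b_0 = 12 − 0 − 10 = 2; torsion from ∂_1 factors > 1: none. So H_0 ≅ Z^2.
H_1: b_1 = 30 − 10 − 18 = 2; torsion from ∂_2 factors > 1: [2]. So H_1 ≅ Z^2 × Z/2.
H_2: b_2 = 18 − 18 − 0 = 0; torsion from ∂_3 factors > 1: none. So H_2 ≅ 0.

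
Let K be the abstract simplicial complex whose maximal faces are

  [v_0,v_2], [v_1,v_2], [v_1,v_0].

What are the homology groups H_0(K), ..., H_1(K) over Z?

H_0 ≅ Z,  H_1 ≅ Z.

K has 3 vertices, 3 edges.
rank ∂_0 = 0, rank ∂_1 = 2 ⇒ b_0 = 3 − 0 − 2 = 1; all invariant factors of ∂_1 are 1 so no torsion. So H_0 = Z.
rank ∂_1 = 2, rank ∂_2 = 0 ⇒ b_1 = 3 − 2 − 0 = 1. So H_1 = Z.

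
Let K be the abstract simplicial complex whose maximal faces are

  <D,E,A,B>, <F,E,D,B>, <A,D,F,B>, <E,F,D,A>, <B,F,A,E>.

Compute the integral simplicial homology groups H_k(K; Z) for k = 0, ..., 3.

H_0 = Z,  H_1 = 0,  H_2 = 0,  H_3 = Z.

Take the total order A < B < D < E < F on the vertex set. Then K (dimension 3) consists of the simplices:

  0-simplices (5): A, B, D, E, F
  1-simplices (10): AB, AD, AE, AF, BD, BE, BF, DE, DF, EF
  2-simplices (10): ABD, ABE, ABF, ADE, ADF, AEF, BDE, BDF, BEF, DEF
  3-simplices (5): ABDE, ABDF, ABEF, ADEF, BDEF

Hence C_0 ≅ Z^5, C_1 ≅ Z^10, C_2 ≅ Z^10, C_3 ≅ Z^5.

The boundary map ∂_1: C_1 → C_0 is given by ∂[p,q] = [q] − [p].
The resulting 5×10 matrix has rank 4, and its Smith normal form has invariant factors (1,1,1,1).

The boundary map ∂_2: C_2 → C_1 maps a triangle to the signed sum of its edges. For instance
  ∂AEF = EF − AF + AE,
  ∂ADF = DF − AF + AD.
This gives a 10×10 integer matrix of rank 6; reducing to Smith normal form yields diagonal entries (1,1,1,1,1,1).

The boundary map ∂_3: C_3 → C_2 sends each 3-simplex σ to the alternating sum Σ_i (−1)^i (σ with its i-th vertex removed). For instance
  ∂BDEF = DEF − BEF + BDF − BDE,
  ∂ABDF = BDF − ADF + ABF − ABD.
This gives a 10×5 integer matrix of rank 4; reducing to Smith normal form yields diagonal entries (1,1,1,1).

Reading off H_k = ker ∂_k / im ∂_{k+1}:

  H_0: rank C_0 − rank ∂_1 = 5 − 4 = 1, and the invariant factors of ∂_1 are all 1, so H_0 ≅ Z.
  H_1: rank ker ∂_1 − rank ∂_2 = (10 − 4) − 6 = 0, and the invariant factors of ∂_2 are all 1, so H_1 ≅ 0.
  H_2: rank ker ∂_2 − rank ∂_3 = (10 − 6) − 4 = 0, and the invariant factors of ∂_3 are all 1, so H_2 ≅ 0.
  H_3: rank ker ∂_3 − rank ∂_4 = (5 − 4) − 0 = 1, and there is no ∂_4, so H_3 ≅ Z.

As a check, the Euler characteristic is 5 − 10 + 10 − 5 = 0, which agrees with 1 − 0 + 0 − 1 = 0.
(K is a triangulation of the 3-sphere S^3.)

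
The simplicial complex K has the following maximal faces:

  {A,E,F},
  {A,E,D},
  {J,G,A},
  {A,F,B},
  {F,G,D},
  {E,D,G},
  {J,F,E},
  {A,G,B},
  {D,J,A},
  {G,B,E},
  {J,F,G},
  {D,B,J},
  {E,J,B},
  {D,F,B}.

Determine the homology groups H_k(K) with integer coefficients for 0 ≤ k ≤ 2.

H_0 = Z,  H_1 = Z^2,  H_2 = Z.

Fix the vertex order A < B < D < E < F < G < J and write every simplex with vertices in increasing order. Then dim K = 2 and the simplices of K are:

  0-simplices (7): A, B, D, E, F, G, J
  1-simplices (21): AB, AD, AE, AF, AG, AJ, BD, BE, BF, BG, BJ, DE, DF, DG, DJ, EF, EG, EJ, FG, FJ, GJ
  2-simplices (14): ABF, ABG, ADE, ADJ, AEF, AGJ, BDF, BDJ, BEG, BEJ, DEG, DFG, EFJ, FGJ

Hence C_0 ≅ Z^7, C_1 ≅ Z^21, C_2 ≅ Z^14.

The boundary map ∂_1: C_1 → C_0 sends each edge [p,q] (with p < q) to q − p. For instance
  ∂EG = G − E.
The 7×21 boundary matrix has rank 6 and Smith normal form diag(1,1,1,1,1,1).

The boundary map ∂_2: C_2 → C_1 acts by ∂[p,q,r] = [q,r] − [p,r] + [p,q]. For instance
  ∂FGJ = GJ − FJ + FG,
  ∂BDJ = DJ − BJ + BD.
As a 21×14 matrix over Z this has rank 13, with invariant factors (1,1,1,1,1,1,1,1,1,1,1,1,1).

Reading off H_k = ker ∂_k / im ∂_{k+1}:

  H_0: rank C_0 − rank ∂_1 = 7 − 6 = 1, and the invariant factors of ∂_1 are all 1, so H_0 = Z.
  H_1: rank ker ∂_1 − rank ∂_2 = (21 − 6) − 13 = 2, and the invariant factors of ∂_2 are all 1, so H_1 = Z^2.
  H_2: rank ker ∂_2 − rank ∂_3 = (14 − 13) − 0 = 1, and there is no ∂_3, so H_2 = Z.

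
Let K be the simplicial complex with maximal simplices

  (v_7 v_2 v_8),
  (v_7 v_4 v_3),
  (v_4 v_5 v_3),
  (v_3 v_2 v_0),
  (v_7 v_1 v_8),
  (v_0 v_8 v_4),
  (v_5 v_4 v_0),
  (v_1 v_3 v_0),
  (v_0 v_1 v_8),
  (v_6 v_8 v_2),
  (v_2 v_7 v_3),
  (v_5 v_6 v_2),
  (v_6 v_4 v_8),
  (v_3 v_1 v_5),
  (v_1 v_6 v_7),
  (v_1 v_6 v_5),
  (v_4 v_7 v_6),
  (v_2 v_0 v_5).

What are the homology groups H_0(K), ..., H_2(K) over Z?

H_0 = Z,  H_1 = Z ⊕ Z/2Z,  H_2 = 0.

Fix the vertex order v_0 < v_1 < v_2 < v_3 < v_4 < v_5 < v_6 < v_7 < v_8 and write every simplex with vertices in increasing order. Then dim K = 2 and the simplices of K are:

  0-simplices (9): [v_0], [v_1], [v_2], [v_3], [v_4], [v_5], [v_6], [v_7], [v_8]
  1-simplices (27): (27 of them)
  2-simplices (18): (18 of them)

giving chain groups C_0 ≅ Z^9, C_1 ≅ Z^27, C_2 ≅ Z^18.

Boundary ∂_1: C_1 → C_0 sends each edge [p,q] (with p < q) to q − p. For instance
  ∂[v_4,v_8] = [v_8] − [v_4].
The 9×27 boundary matrix has rank 8 and Smith normal form diag(1,1,1,1,1,1,1,1).

Boundary ∂_2: C_2 → C_1 sends each 2-simplex [p,q,r] to [q,r] − [p,r] + [p,q]. For instance
  ∂[v_2,v_3,v_7] = [v_3,v_7] − [v_2,v_7] + [v_2,v_3],
  ∂[v_1,v_6,v_7] = [v_6,v_7] − [v_1,v_7] + [v_1,v_6].
As a 27×18 matrix over Z this has rank 18, with invariant factors (1,1,1,1,1,1,1,1,1,1,1,1,1,1,1,1,1,2).

Reading off H_k = ker ∂_k / im ∂_{k+1}:

  H_0: rank C_0 − rank ∂_1 = 9 − 8 = 1, and the invariant factors of ∂_1 are all 1, so H_0 = Z.
  H_1: rank ker ∂_1 − rank ∂_2 = (27 − 8) − 18 = 1, and ∂_2 has invariant factor 2 > 1, so H_1 = Z ⊕ Z/2Z.
  H_2: rank ker ∂_2 − rank ∂_3 = (18 − 18) − 0 = 0, and there is no ∂_3, so H_2 = 0.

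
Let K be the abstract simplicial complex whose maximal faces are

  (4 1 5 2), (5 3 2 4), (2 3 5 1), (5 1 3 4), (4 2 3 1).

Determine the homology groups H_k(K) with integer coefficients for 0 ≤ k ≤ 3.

H_0 = Z,  H_1 = 0,  H_2 = 0,  H_3 = Z.

Fix the vertex order 1 < 2 < 3 < 4 < 5 and write every simplex with vertices in increasing order. Then dim K = 3 and the simplices of K are:

  0-simplices (5): [1], [2], [3], [4], [5]
  1-simplices (10): [1,2], [1,3], [1,4], [1,5], [2,3], [2,4], [2,5], [3,4], [3,5], [4,5]
  2-simplices (10): [1,2,3], [1,2,4], [1,2,5], [1,3,4], [1,3,5], [1,4,5], [2,3,4], [2,3,5], [2,4,5], [3,4,5]
  3-simplices (5): [1,2,3,4], [1,2,3,5], [1,2,4,5], [1,3,4,5], [2,3,4,5]

giving chain groups C_0 ≅ Z^5, C_1 ≅ Z^10, C_2 ≅ Z^10, C_3 ≅ Z^5.

∂_1: C_1 → C_0 maps an edge to its endpoints' difference, ∂[p,q] = q − p. For instance
  ∂[1,5] = [5] − [1].
As a 5×10 matrix over Z this has rank 4, with invariant factors (1,1,1,1).

The boundary map ∂_2: C_2 → C_1 sends each 2-simplex [p,q,r] to [q,r] − [p,r] + [p,q]. For instance
  ∂[3,4,5] = [4,5] − [3,5] + [3,4],
  ∂[2,3,4] = [3,4] − [2,4] + [2,3].
The 10×10 boundary matrix has rank 6 and Smith normal form diag(1,1,1,1,1,1).

Boundary ∂_3: C_3 → C_2 sends each 3-simplex σ to the alternating sum Σ_i (−1)^i (σ with its i-th vertex removed). For instance
  ∂[1,2,4,5] = [2,4,5] − [1,4,5] + [1,2,5] − [1,2,4],
  ∂[1,2,3,5] = [2,3,5] − [1,3,5] + [1,2,5] − [1,2,3].
The resulting 10×5 matrix has rank 4, and its Smith normal form has invariant factors (1,1,1,1).

Computing H_k = (kernel of ∂_k) / (image of ∂_{k+1}):

  H_0: rank C_0 − rank ∂_1 = 5 − 4 = 1, and the invariant factors of ∂_1 are all 1, so H_0 = Z.
  H_1: rank ker ∂_1 − rank ∂_2 = (10 − 4) − 6 = 0, and the invariant factors of ∂_2 are all 1, so H_1 = 0.
  H_2: rank ker ∂_2 − rank ∂_3 = (10 − 6) − 4 = 0, and the invariant factors of ∂_3 are all 1, so H_2 = 0.
  H_3: rank ker ∂_3 − rank ∂_4 = (5 − 4) − 0 = 1, and there is no ∂_4, so H_3 = Z.

As a check, the Euler characteristic is 5 − 10 + 10 − 5 = 0, which agrees with 1 − 0 + 0 − 1 = 0.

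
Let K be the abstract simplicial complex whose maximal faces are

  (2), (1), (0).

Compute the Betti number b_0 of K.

Order the vertices as 0 < 1 < 2. Listing each simplex with vertices in this order, K has dimension 0 with simplices:

  0-simplices (3): [0], [1], [2]

so the chain groups are C_0 ≅ Z^3.

Computing H_k = (kernel of ∂_k) / (image of ∂_{k+1}):

  H_0: rank C_0 − rank ∂_1 = 3 − 0 = 3, and there is no ∂_1, so H_0 = Z^3.

Hence the Betti numbers are b_0 = 3.

b_0 = 3.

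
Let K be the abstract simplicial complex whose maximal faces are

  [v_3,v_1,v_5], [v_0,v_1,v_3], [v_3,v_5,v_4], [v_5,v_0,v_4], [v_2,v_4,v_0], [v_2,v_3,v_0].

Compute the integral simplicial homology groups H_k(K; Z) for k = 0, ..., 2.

Take the total order v_0 < v_1 < v_2 < v_3 < v_4 < v_5 on the vertex set. Then K (dimension 2) consists of the simplices:

  0-simplices (6): [v_0], [v_1], [v_2], [v_3], [v_4], [v_5]
  1-simplices (12): [v_0,v_1], [v_0,v_2], [v_0,v_3], [v_0,v_4], [v_0,v_5], [v_1,v_3], [v_1,v_5], [v_2,v_3], [v_2,v_4], [v_3,v_4], [v_3,v_5], [v_4,v_5]
  2-simplices (6): [v_0,v_1,v_3], [v_0,v_2,v_3], [v_0,v_2,v_4], [v_0,v_4,v_5], [v_1,v_3,v_5], [v_3,v_4,v_5]

giving chain groups C_0 ≅ Z^6, C_1 ≅ Z^12, C_2 ≅ Z^6.

The boundary map ∂_1: C_1 → C_0 sends each edge [p,q] (with p < q) to q − p. For instance
  ∂[v_0,v_2] = [v_2] − [v_0].
This gives a 6×12 integer matrix of rank 5; reducing to Smith normal form yields diagonal entries (1,1,1,1,1).

∂_2: C_2 → C_1 acts by ∂[p,q,r] = [q,r] − [p,r] + [p,q]. For instance
  ∂[v_0,v_1,v_3] = [v_1,v_3] − [v_0,v_3] + [v_0,v_1],
  ∂[v_0,v_2,v_3] = [v_2,v_3] − [v_0,v_3] + [v_0,v_2].
The resulting 12×6 matrix has rank 6, and its Smith normal form has invariant factors (1,1,1,1,1,1).

From H_k ≅ ker(∂_k) / im(∂_{k+1}) we obtain:

  H_0: rank C_0 − rank ∂_1 = 6 − 5 = 1, and the invariant factors of ∂_1 are all 1, so H_0 ≅ Z.
  H_1: rank ker ∂_1 − rank ∂_2 = (12 − 5) − 6 = 1, and the invariant factors of ∂_2 are all 1, so H_1 ≅ Z.
  H_2: rank ker ∂_2 − rank ∂_3 = (6 − 6) − 0 = 0, and there is no ∂_3, so H_2 ≅ 0.

(K is a triangulation of the cylinder S^1 x I.)

H_0 = Z,  H_1 = Z,  H_2 = 0.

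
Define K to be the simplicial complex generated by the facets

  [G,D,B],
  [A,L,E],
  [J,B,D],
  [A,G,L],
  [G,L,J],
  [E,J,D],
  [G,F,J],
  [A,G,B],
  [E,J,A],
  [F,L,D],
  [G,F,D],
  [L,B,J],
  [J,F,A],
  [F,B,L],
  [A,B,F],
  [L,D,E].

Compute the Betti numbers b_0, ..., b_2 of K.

b_0 = 1, b_1 = 2, b_2 = 1.

Take the total order A < B < D < E < F < G < J < L on the vertex set. Then K (dimension 2) consists of the simplices:

  0-simplices (8): A, B, D, E, F, G, J, L
  1-simplices (24): AB, AE, AF, AG, AJ, AL, BD, BF, BG, BJ, BL, DE, DF, DG, DJ, DL, EJ, EL, FG, FJ, FL, GJ, GL, JL
  2-simplices (16): ABF, ABG, AEJ, AEL, AFJ, AGL, BDG, BDJ, BFL, BJL, DEJ, DEL, DFG, DFL, FGJ, GJL

so the chain groups are C_0 ≅ Z^8, C_1 ≅ Z^24, C_2 ≅ Z^16.

∂_1: C_1 → C_0 maps an edge to its endpoints' difference, ∂[p,q] = q − p. For instance
  ∂AG = G − A.
The resulting 8×24 matrix has rank 7, and its Smith normal form has invariant factors (1,1,1,1,1,1,1).

∂_2: C_2 → C_1 sends each 2-simplex [p,q,r] to [q,r] − [p,r] + [p,q]. For instance
  ∂DFL = FL − DL + DF,
  ∂BJL = JL − BL + BJ.
The 24×16 boundary matrix has rank 15 and Smith normal form diag(1,1,1,1,1,1,1,1,1,1,1,1,1,1,1).

Reading off H_k = ker ∂_k / im ∂_{k+1}:

  H_0: rank C_0 − rank ∂_1 = 8 − 7 = 1, and the invariant factors of ∂_1 are all 1, so H_0 = Z.
  H_1: rank ker ∂_1 − rank ∂_2 = (24 − 7) − 15 = 2, and the invariant factors of ∂_2 are all 1, so H_1 = Z^2.
  H_2: rank ker ∂_2 − rank ∂_3 = (16 − 15) − 0 = 1, and there is no ∂_3, so H_2 = Z.

As a check, the Euler characteristic is 8 − 24 + 16 = 0, which agrees with 1 − 2 + 1 = 0.

Hence the Betti numbers are b_0 = 1, b_1 = 2, b_2 = 1.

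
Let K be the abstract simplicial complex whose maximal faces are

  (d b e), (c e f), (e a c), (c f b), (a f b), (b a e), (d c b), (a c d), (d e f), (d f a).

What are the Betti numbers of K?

Take the total order a < b < c < d < e < f on the vertex set. Then K (dimension 2) consists of the simplices:

  0-simplices (6): a, b, c, d, e, f
  1-simplices (15): ab, ac, ad, ae, af, bc, bd, be, bf, cd, ce, cf, de, df, ef
  2-simplices (10): abe, abf, acd, ace, adf, bcd, bcf, bde, cef, def

giving chain groups C_0 ≅ Z^6, C_1 ≅ Z^15, C_2 ≅ Z^10.

The boundary map ∂_1: C_1 → C_0 sends each edge [p,q] (with p < q) to q − p. For instance
  ∂bd = d − b.
The resulting 6×15 matrix has rank 5, and its Smith normal form has invariant factors (1,1,1,1,1).

Boundary ∂_2: C_2 → C_1 sends each 2-simplex [p,q,r] to [q,r] − [p,r] + [p,q]. For instance
  ∂def = ef − df + de,
  ∂acd = cd − ad + ac.
As a 15×10 matrix over Z this has rank 10, with invariant factors (1,1,1,1,1,1,1,1,1,2).

From H_k ≅ ker(∂_k) / im(∂_{k+1}) we obtain:

  H_0: rank C_0 − rank ∂_1 = 6 − 5 = 1, and the invariant factors of ∂_1 are all 1, so H_0 ≅ Z.
  H_1: rank ker ∂_1 − rank ∂_2 = (15 − 5) − 10 = 0, and ∂_2 has invariant factor 2 > 1, so H_1 ≅ Z/2Z.
  H_2: rank ker ∂_2 − rank ∂_3 = (10 − 10) − 0 = 0, and there is no ∂_3, so H_2 ≅ 0.

(K is a triangulation of the real projective plane RP^2.)

Hence the Betti numbers are b_0 = 1, b_1 = 0, b_2 = 0.

b_0 = 1, b_1 = 0, b_2 = 0.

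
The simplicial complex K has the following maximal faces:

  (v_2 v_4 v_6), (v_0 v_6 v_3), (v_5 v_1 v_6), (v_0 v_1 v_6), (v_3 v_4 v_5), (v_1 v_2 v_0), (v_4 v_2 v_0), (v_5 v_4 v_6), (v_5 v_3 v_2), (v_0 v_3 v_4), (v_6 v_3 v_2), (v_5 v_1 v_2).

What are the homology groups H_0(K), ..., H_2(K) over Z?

Order the vertices as v_0 < v_1 < v_2 < v_3 < v_4 < v_5 < v_6. Listing each simplex with vertices in this order, K has dimension 2 with simplices:

  0-simplices (7): [v_0], [v_1], [v_2], [v_3], [v_4], [v_5], [v_6]
  1-simplices (18): (18 of them)
  2-simplices (12): (12 of them)

Hence C_0 ≅ Z^7, C_1 ≅ Z^18, C_2 ≅ Z^12.

Boundary ∂_1: C_1 → C_0 maps an edge to its endpoints' difference, ∂[p,q] = q − p. For instance
  ∂[v_4,v_6] = [v_6] − [v_4].
This gives a 7×18 integer matrix of rank 6; reducing to Smith normal form yields diagonal entries (1,1,1,1,1,1).

Boundary ∂_2: C_2 → C_1 maps a triangle to the signed sum of its edges. For instance
  ∂[v_0,v_2,v_4] = [v_2,v_4] − [v_0,v_4] + [v_0,v_2],
  ∂[v_0,v_3,v_6] = [v_3,v_6] − [v_0,v_6] + [v_0,v_3].
The 18×12 boundary matrix has rank 12 and Smith normal form diag(1,1,1,1,1,1,1,1,1,1,1,2).

Computing H_k = (kernel of ∂_k) / (image of ∂_{k+1}):

  H_0: rank C_0 − rank ∂_1 = 7 − 6 = 1, and the invariant factors of ∂_1 are all 1, so H_0 = Z.
  H_1: rank ker ∂_1 − rank ∂_2 = (18 − 6) − 12 = 0, and ∂_2 has invariant factor 2 > 1, so H_1 = Z/2.
  H_2: rank ker ∂_2 − rank ∂_3 = (12 − 12) − 0 = 0, and there is no ∂_3, so H_2 = 0.

H_0 ≅ Z,  H_1 ≅ Z/2,  H_2 = 0.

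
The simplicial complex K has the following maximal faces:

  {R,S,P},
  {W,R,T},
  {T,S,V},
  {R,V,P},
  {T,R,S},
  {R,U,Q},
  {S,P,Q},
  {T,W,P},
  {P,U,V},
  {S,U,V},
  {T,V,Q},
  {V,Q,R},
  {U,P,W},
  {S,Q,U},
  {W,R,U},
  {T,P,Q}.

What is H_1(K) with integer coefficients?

Order the vertices as P < Q < R < S < T < U < V < W. Listing each simplex with vertices in this order, K has dimension 2 with simplices:

  0-simplices (8): P, Q, R, S, T, U, V, W
  1-simplices (24): PQ, PR, PS, PT, PU, PV, PW, QR, QS, QT, QU, QV, RS, RT, RU, RV, RW, ST, SU, SV, TV, TW, UV, UW
  2-simplices (16): PQS, PQT, PRS, PRV, PTW, PUV, PUW, QRU, QRV, QSU, QTV, RST, RTW, RUW, STV, SUV

Hence C_0 ≅ Z^8, C_1 ≅ Z^24, C_2 ≅ Z^16.

∂_1: C_1 → C_0 maps an edge to its endpoints' difference, ∂[p,q] = q − p. For instance
  ∂PU = U − P.
The 8×24 boundary matrix has rank 7 and Smith normal form diag(1,1,1,1,1,1,1).

∂_2: C_2 → C_1 acts by ∂[p,q,r] = [q,r] − [p,r] + [p,q]. For instance
  ∂QSU = SU − QU + QS,
  ∂STV = TV − SV + ST.
This gives a 24×16 integer matrix of rank 15; reducing to Smith normal form yields diagonal entries (1,1,1,1,1,1,1,1,1,1,1,1,1,1,1).

Computing H_k = (kernel of ∂_k) / (image of ∂_{k+1}):

  H_1: rank ker ∂_1 − rank ∂_2 = (24 − 7) − 15 = 2, and the invariant factors of ∂_2 are all 1, so H_1 = Z^2.

H_1 = Z^2.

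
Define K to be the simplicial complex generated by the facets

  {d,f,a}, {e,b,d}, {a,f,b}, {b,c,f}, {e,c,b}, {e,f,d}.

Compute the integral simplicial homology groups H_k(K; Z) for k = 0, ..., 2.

H_0 ≅ Z,  H_1 ≅ Z,  H_2 = 0.

Take the total order a < b < c < d < e < f on the vertex set. Then K (dimension 2) consists of the simplices:

  0-simplices (6): a, b, c, d, e, f
  1-simplices (12): ab, ad, af, bc, bd, be, bf, ce, cf, de, df, ef
  2-simplices (6): abf, adf, bce, bcf, bde, def

Hence C_0 ≅ Z^6, C_1 ≅ Z^12, C_2 ≅ Z^6.

∂_1: C_1 → C_0 maps an edge to its endpoints' difference, ∂[p,q] = q − p. For instance
  ∂bd = d − b.
As a 6×12 matrix over Z this has rank 5, with invariant factors (1,1,1,1,1).

∂_2: C_2 → C_1 acts by ∂[p,q,r] = [q,r] − [p,r] + [p,q]. For instance
  ∂bce = ce − be + bc,
  ∂abf = bf − af + ab.
As a 12×6 matrix over Z this has rank 6, with invariant factors (1,1,1,1,1,1).

Now H_k = ker ∂_k / im ∂_{k+1}, so:

  H_0: rank C_0 − rank ∂_1 = 6 − 5 = 1, and the invariant factors of ∂_1 are all 1, so H_0 = Z.
  H_1: rank ker ∂_1 − rank ∂_2 = (12 − 5) − 6 = 1, and the invariant factors of ∂_2 are all 1, so H_1 = Z.
  H_2: rank ker ∂_2 − rank ∂_3 = (6 − 6) − 0 = 0, and there is no ∂_3, so H_2 = 0.

As a check, the Euler characteristic is 6 − 12 + 6 = 0, which agrees with 1 − 1 + 0 = 0.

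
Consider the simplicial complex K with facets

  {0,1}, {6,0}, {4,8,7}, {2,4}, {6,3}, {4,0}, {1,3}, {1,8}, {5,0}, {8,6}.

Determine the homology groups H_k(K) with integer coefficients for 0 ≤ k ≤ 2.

H_0 ≅ Z,  H_1 ≅ Z^3,  H_2 = 0.

Take the total order 0 < 1 < 2 < 3 < 4 < 5 < 6 < 7 < 8 on the vertex set. Then K (dimension 2) consists of the simplices:

  0-simplices (9): [0], [1], [2], [3], [4], [5], [6], [7], [8]
  1-simplices (12): [0,1], [0,4], [0,5], [0,6], [1,3], [1,8], [2,4], [3,6], [4,7], [4,8], [6,8], [7,8]
  2-simplices (1): [4,7,8]

so the chain groups are C_0 ≅ Z^9, C_1 ≅ Z^12, C_2 ≅ Z^1.

The boundary map ∂_1: C_1 → C_0 sends each edge [p,q] (with p < q) to q − p. For instance
  ∂[1,8] = [8] − [1].
The resulting 9×12 matrix has rank 8, and its Smith normal form has invariant factors (1,1,1,1,1,1,1,1).

∂_2: C_2 → C_1 acts by ∂[p,q,r] = [q,r] − [p,r] + [p,q]. For instance
  ∂[4,7,8] = [7,8] − [4,8] + [4,7].
The resulting 12×1 matrix has rank 1, and its Smith normal form has invariant factors (1).

Now H_k = ker ∂_k / im ∂_{k+1}, so:

  H_0: rank C_0 − rank ∂_1 = 9 − 8 = 1, and the invariant factors of ∂_1 are all 1, so H_0 ≅ Z.
  H_1: rank ker ∂_1 − rank ∂_2 = (12 − 8) − 1 = 3, and the invariant factors of ∂_2 are all 1, so H_1 ≅ Z^3.
  H_2: rank ker ∂_2 − rank ∂_3 = (1 − 1) − 0 = 0, and there is no ∂_3, so H_2 ≅ 0.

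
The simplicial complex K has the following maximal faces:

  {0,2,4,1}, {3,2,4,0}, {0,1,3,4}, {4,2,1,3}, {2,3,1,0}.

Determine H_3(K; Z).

H_3 = Z.

Order the vertices as 0 < 1 < 2 < 3 < 4. Listing each simplex with vertices in this order, K has dimension 3 with simplices:

  0-simplices (5): [0], [1], [2], [3], [4]
  1-simplices (10): [0,1], [0,2], [0,3], [0,4], [1,2], [1,3], [1,4], [2,3], [2,4], [3,4]
  2-simplices (10): [0,1,2], [0,1,3], [0,1,4], [0,2,3], [0,2,4], [0,3,4], [1,2,3], [1,2,4], [1,3,4], [2,3,4]
  3-simplices (5): [0,1,2,3], [0,1,2,4], [0,1,3,4], [0,2,3,4], [1,2,3,4]

so the chain groups are C_0 ≅ Z^5, C_1 ≅ Z^10, C_2 ≅ Z^10, C_3 ≅ Z^5.

∂_1: C_1 → C_0 maps an edge to its endpoints' difference, ∂[p,q] = q − p. For instance
  ∂[1,2] = [2] − [1].
As a 5×10 matrix over Z this has rank 4, with invariant factors (1,1,1,1).

∂_2: C_2 → C_1 acts by ∂[p,q,r] = [q,r] − [p,r] + [p,q]. For instance
  ∂[1,2,4] = [2,4] − [1,4] + [1,2],
  ∂[0,3,4] = [3,4] − [0,4] + [0,3].
The resulting 10×10 matrix has rank 6, and its Smith normal form has invariant factors (1,1,1,1,1,1).

Boundary ∂_3: C_3 → C_2 sends each 3-simplex σ to the alternating sum Σ_i (−1)^i (σ with its i-th vertex removed). For instance
  ∂[0,1,3,4] = [1,3,4] − [0,3,4] + [0,1,4] − [0,1,3],
  ∂[0,1,2,4] = [1,2,4] − [0,2,4] + [0,1,4] − [0,1,2].
As a 10×5 matrix over Z this has rank 4, with invariant factors (1,1,1,1).

Reading off H_k = ker ∂_k / im ∂_{k+1}:

  H_3: rank ker ∂_3 − rank ∂_4 = (5 − 4) − 0 = 1, and there is no ∂_4, so H_3 ≅ Z.

(K is a triangulation of the 3-sphere S^3.)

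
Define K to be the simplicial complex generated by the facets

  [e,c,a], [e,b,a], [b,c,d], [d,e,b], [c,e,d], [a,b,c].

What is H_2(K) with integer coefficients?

H_2 = Z.

We work with the vertex ordering a < b < c < d < e. The simplices of K, each written with vertices in increasing order, are:

  0-simplices (5): a, b, c, d, e
  1-simplices (9): ab, ac, ae, bc, bd, be, cd, ce, de
  2-simplices (6): abc, abe, ace, bcd, bde, cde

Hence C_0 ≅ Z^5, C_1 ≅ Z^9, C_2 ≅ Z^6.

The boundary map ∂_1: C_1 → C_0 is given by ∂[p,q] = [q] − [p]. For instance
  ∂ce = e − c.
As a 5×9 matrix over Z this has rank 4, with invariant factors (1,1,1,1).

Boundary ∂_2: C_2 → C_1 sends each 2-simplex [p,q,r] to [q,r] − [p,r] + [p,q]. For instance
  ∂abc = bc − ac + ab,
  ∂abe = be − ae + ab.
The 9×6 boundary matrix has rank 5 and Smith normal form diag(1,1,1,1,1).

Reading off H_k = ker ∂_k / im ∂_{k+1}:

  H_2: rank ker ∂_2 − rank ∂_3 = (6 − 5) − 0 = 1, and there is no ∂_3, so H_2 ≅ Z.

(K is a triangulation of the 2-sphere S^2.)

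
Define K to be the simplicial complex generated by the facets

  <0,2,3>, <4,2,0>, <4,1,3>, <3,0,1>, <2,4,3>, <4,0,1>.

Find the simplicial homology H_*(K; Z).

Order the vertices as 0 < 1 < 2 < 3 < 4. Listing each simplex with vertices in this order, K has dimension 2 with simplices:

  0-simplices (5): [0], [1], [2], [3], [4]
  1-simplices (9): [0,1], [0,2], [0,3], [0,4], [1,3], [1,4], [2,3], [2,4], [3,4]
  2-simplices (6): [0,1,3], [0,1,4], [0,2,3], [0,2,4], [1,3,4], [2,3,4]

giving chain groups C_0 ≅ Z^5, C_1 ≅ Z^9, C_2 ≅ Z^6.

The boundary map ∂_1: C_1 → C_0 is given by ∂[p,q] = [q] − [p]. For instance
  ∂[2,4] = [4] − [2].
The 5×9 boundary matrix has rank 4 and Smith normal form diag(1,1,1,1).

The boundary map ∂_2: C_2 → C_1 acts by ∂[p,q,r] = [q,r] − [p,r] + [p,q]. For instance
  ∂[2,3,4] = [3,4] − [2,4] + [2,3],
  ∂[0,1,3] = [1,3] − [0,3] + [0,1].
This gives a 9×6 integer matrix of rank 5; reducing to Smith normal form yields diagonal entries (1,1,1,1,1).

Now H_k = ker ∂_k / im ∂_{k+1}, so:

  H_0: rank C_0 − rank ∂_1 = 5 − 4 = 1, and the invariant factors of ∂_1 are all 1, so H_0 ≅ Z.
  H_1: rank ker ∂_1 − rank ∂_2 = (9 − 4) − 5 = 0, and the invariant factors of ∂_2 are all 1, so H_1 ≅ 0.
  H_2: rank ker ∂_2 − rank ∂_3 = (6 − 5) − 0 = 1, and there is no ∂_3, so H_2 ≅ Z.

H_0 = Z,  H_1 = 0,  H_2 = Z.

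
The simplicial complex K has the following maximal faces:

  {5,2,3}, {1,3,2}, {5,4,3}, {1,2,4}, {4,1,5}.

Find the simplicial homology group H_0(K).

Order the vertices as 1 < 2 < 3 < 4 < 5. Listing each simplex with vertices in this order, K has dimension 2 with simplices:

  0-simplices (5): [1], [2], [3], [4], [5]
  1-simplices (10): [1,2], [1,3], [1,4], [1,5], [2,3], [2,4], [2,5], [3,4], [3,5], [4,5]
  2-simplices (5): [1,2,3], [1,2,4], [1,4,5], [2,3,5], [3,4,5]

giving chain groups C_0 ≅ Z^5, C_1 ≅ Z^10, C_2 ≅ Z^5.

Boundary ∂_1: C_1 → C_0 is given by ∂[p,q] = [q] − [p]. For instance
  ∂[4,5] = [5] − [4].
The 5×10 boundary matrix has rank 4 and Smith normal form diag(1,1,1,1).

Boundary ∂_2: C_2 → C_1 sends each 2-simplex [p,q,r] to [q,r] − [p,r] + [p,q]. For instance
  ∂[2,3,5] = [3,5] − [2,5] + [2,3],
  ∂[1,2,3] = [2,3] − [1,3] + [1,2].
The resulting 10×5 matrix has rank 5, and its Smith normal form has invariant factors (1,1,1,1,1).

Computing H_k = (kernel of ∂_k) / (image of ∂_{k+1}):

  H_0: rank C_0 − rank ∂_1 = 5 − 4 = 1, and the invariant factors of ∂_1 are all 1, so H_0 ≅ Z.

(K is a triangulation of the Möbius band.)

H_0 ≅ Z.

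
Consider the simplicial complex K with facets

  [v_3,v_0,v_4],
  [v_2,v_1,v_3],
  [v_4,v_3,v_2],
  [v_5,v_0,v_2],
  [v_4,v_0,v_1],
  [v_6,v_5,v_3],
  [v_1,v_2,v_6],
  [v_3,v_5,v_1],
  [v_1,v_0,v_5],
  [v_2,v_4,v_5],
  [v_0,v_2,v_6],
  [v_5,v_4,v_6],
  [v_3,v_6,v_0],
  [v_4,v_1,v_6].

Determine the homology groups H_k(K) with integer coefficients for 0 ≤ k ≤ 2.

Take the total order v_0 < v_1 < v_2 < v_3 < v_4 < v_5 < v_6 on the vertex set. Then K (dimension 2) consists of the simplices:

  0-simplices (7): [v_0], [v_1], [v_2], [v_3], [v_4], [v_5], [v_6]
  1-simplices (21): (21 of them)
  2-simplices (14): (14 of them)

giving chain groups C_0 ≅ Z^7, C_1 ≅ Z^21, C_2 ≅ Z^14.

The boundary map ∂_1: C_1 → C_0 maps an edge to its endpoints' difference, ∂[p,q] = q − p. For instance
  ∂[v_4,v_6] = [v_6] − [v_4].
As a 7×21 matrix over Z this has rank 6, with invariant factors (1,1,1,1,1,1).

Boundary ∂_2: C_2 → C_1 sends each 2-simplex [p,q,r] to [q,r] − [p,r] + [p,q]. For instance
  ∂[v_0,v_2,v_5] = [v_2,v_5] − [v_0,v_5] + [v_0,v_2],
  ∂[v_4,v_5,v_6] = [v_5,v_6] − [v_4,v_6] + [v_4,v_5].
As a 21×14 matrix over Z this has rank 13, with invariant factors (1,1,1,1,1,1,1,1,1,1,1,1,1).

Now H_k = ker ∂_k / im ∂_{k+1}, so:

  H_0: rank C_0 − rank ∂_1 = 7 − 6 = 1, and the invariant factors of ∂_1 are all 1, so H_0 = Z.
  H_1: rank ker ∂_1 − rank ∂_2 = (21 − 6) − 13 = 2, and the invariant factors of ∂_2 are all 1, so H_1 = Z^2.
  H_2: rank ker ∂_2 − rank ∂_3 = (14 − 13) − 0 = 1, and there is no ∂_3, so H_2 = Z.

H_0 ≅ Z,  H_1 ≅ Z^2,  H_2 ≅ Z.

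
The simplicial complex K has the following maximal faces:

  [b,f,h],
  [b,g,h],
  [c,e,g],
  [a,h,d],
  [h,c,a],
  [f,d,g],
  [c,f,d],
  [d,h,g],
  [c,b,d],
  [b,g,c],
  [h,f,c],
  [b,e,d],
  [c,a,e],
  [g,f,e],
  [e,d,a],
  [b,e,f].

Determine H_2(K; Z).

K has 8 vertices, 24 edges, 16 triangles.
rank ∂_2 = 15, rank ∂_3 = 0 ⇒ b_2 = 16 − 15 − 0 = 1. So H_2 ≅ Z.

H_2 ≅ Z.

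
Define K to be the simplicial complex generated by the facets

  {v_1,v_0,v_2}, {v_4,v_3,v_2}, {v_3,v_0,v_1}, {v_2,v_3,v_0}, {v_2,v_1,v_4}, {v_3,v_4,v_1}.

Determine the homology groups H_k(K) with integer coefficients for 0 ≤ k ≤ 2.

Fix the vertex order v_0 < v_1 < v_2 < v_3 < v_4 and write every simplex with vertices in increasing order. Then dim K = 2 and the simplices of K are:

  0-simplices (5): [v_0], [v_1], [v_2], [v_3], [v_4]
  1-simplices (9): [v_0,v_1], [v_0,v_2], [v_0,v_3], [v_1,v_2], [v_1,v_3], [v_1,v_4], [v_2,v_3], [v_2,v_4], [v_3,v_4]
  2-simplices (6): [v_0,v_1,v_2], [v_0,v_1,v_3], [v_0,v_2,v_3], [v_1,v_2,v_4], [v_1,v_3,v_4], [v_2,v_3,v_4]

so the chain groups are C_0 ≅ Z^5, C_1 ≅ Z^9, C_2 ≅ Z^6.

The boundary map ∂_1: C_1 → C_0 maps an edge to its endpoints' difference, ∂[p,q] = q − p. For instance
  ∂[v_2,v_4] = [v_4] − [v_2].
This gives a 5×9 integer matrix of rank 4; reducing to Smith normal form yields diagonal entries (1,1,1,1).

∂_2: C_2 → C_1 sends each 2-simplex [p,q,r] to [q,r] − [p,r] + [p,q]. For instance
  ∂[v_2,v_3,v_4] = [v_3,v_4] − [v_2,v_4] + [v_2,v_3],
  ∂[v_1,v_3,v_4] = [v_3,v_4] − [v_1,v_4] + [v_1,v_3].
The resulting 9×6 matrix has rank 5, and its Smith normal form has invariant factors (1,1,1,1,1).

Now H_k = ker ∂_k / im ∂_{k+1}, so:

  H_0: rank C_0 − rank ∂_1 = 5 − 4 = 1, and the invariant factors of ∂_1 are all 1, so H_0 ≅ Z.
  H_1: rank ker ∂_1 − rank ∂_2 = (9 − 4) − 5 = 0, and the invariant factors of ∂_2 are all 1, so H_1 ≅ 0.
  H_2: rank ker ∂_2 − rank ∂_3 = (6 − 5) − 0 = 1, and there is no ∂_3, so H_2 ≅ Z.

(K is a triangulation of the 2-sphere S^2.)

H_0 = Z,  H_1 = 0,  H_2 = Z.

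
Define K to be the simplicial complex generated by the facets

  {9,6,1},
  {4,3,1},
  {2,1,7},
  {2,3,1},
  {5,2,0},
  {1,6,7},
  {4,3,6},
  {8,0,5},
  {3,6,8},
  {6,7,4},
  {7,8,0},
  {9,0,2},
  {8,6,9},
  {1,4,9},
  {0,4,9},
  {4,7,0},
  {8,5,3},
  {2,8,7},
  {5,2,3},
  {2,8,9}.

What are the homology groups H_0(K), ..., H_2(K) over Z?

K has 10 vertices, 30 edges, 20 triangles.
rank ∂_0 = 0, rank ∂_1 = 9 ⇒ b_0 = 10 − 0 − 9 = 1; all invariant factors of ∂_1 are 1 so no torsion. So H_0 ≅ Z.
rank ∂_1 = 9, rank ∂_2 = 20 ⇒ b_1 = 30 − 9 − 20 = 1; ∂_2 has invariant factor(s) [2] giving torsion. So H_1 ≅ Z ⊕ Z_2.
rank ∂_2 = 20, rank ∂_3 = 0 ⇒ b_2 = 20 − 20 − 0 = 0. So H_2 ≅ 0.

H_0 ≅ Z,  H_1 ≅ Z ⊕ Z_2,  H_2 = 0.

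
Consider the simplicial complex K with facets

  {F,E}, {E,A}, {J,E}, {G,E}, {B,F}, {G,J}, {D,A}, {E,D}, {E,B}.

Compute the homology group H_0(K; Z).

H_0 ≅ Z.

K has 7 vertices, 9 edges.
rank ∂_0 = 0, rank ∂_1 = 6 ⇒ b_0 = 7 − 0 − 6 = 1; all invariant factors of ∂_1 are 1 so no torsion. So H_0 ≅ Z.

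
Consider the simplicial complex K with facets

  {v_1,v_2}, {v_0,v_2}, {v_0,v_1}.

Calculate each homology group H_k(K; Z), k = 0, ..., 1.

Take the total order v_0 < v_1 < v_2 on the vertex set. Then K (dimension 1) consists of the simplices:

  0-simplices (3): [v_0], [v_1], [v_2]
  1-simplices (3): [v_0,v_1], [v_0,v_2], [v_1,v_2]

Hence C_0 ≅ Z^3, C_1 ≅ Z^3.

Boundary ∂_1: C_1 → C_0 sends each edge [p,q] (with p < q) to q − p. For instance
  ∂[v_0,v_2] = [v_2] − [v_0].
The resulting 3×3 matrix has rank 2, and its Smith normal form has invariant factors (1,1).

Computing H_k = (kernel of ∂_k) / (image of ∂_{k+1}):

  H_0: rank C_0 − rank ∂_1 = 3 − 2 = 1, and the invariant factors of ∂_1 are all 1, so H_0 = Z.
  H_1: rank ker ∂_1 − rank ∂_2 = (3 − 2) − 0 = 1, and there is no ∂_2, so H_1 = Z.

H_0 ≅ Z,  H_1 ≅ Z.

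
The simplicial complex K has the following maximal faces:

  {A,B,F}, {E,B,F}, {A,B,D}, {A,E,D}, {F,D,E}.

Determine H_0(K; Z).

H_0 ≅ Z.

Fix the vertex order A < B < D < E < F and write every simplex with vertices in increasing order. Then dim K = 2 and the simplices of K are:

  0-simplices (5): A, B, D, E, F
  1-simplices (10): AB, AD, AE, AF, BD, BE, BF, DE, DF, EF
  2-simplices (5): ABD, ABF, ADE, BEF, DEF

Hence C_0 ≅ Z^5, C_1 ≅ Z^10, C_2 ≅ Z^5.

The boundary map ∂_1: C_1 → C_0 is given by ∂[p,q] = [q] − [p]. For instance
  ∂BD = D − B.
The 5×10 boundary matrix has rank 4 and Smith normal form diag(1,1,1,1).

The boundary map ∂_2: C_2 → C_1 maps a triangle to the signed sum of its edges. For instance
  ∂BEF = EF − BF + BE,
  ∂DEF = EF − DF + DE.
As a 10×5 matrix over Z this has rank 5, with invariant factors (1,1,1,1,1).

From H_k ≅ ker(∂_k) / im(∂_{k+1}) we obtain:

  H_0: rank C_0 − rank ∂_1 = 5 − 4 = 1, and the invariant factors of ∂_1 are all 1, so H_0 = Z.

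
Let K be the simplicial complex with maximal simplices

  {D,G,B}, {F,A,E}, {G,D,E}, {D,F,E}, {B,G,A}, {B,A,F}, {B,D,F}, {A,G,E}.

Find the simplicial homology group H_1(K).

We work with the vertex ordering A < B < D < E < F < G. The simplices of K, each written with vertices in increasing order, are:

  0-simplices (6): A, B, D, E, F, G
  1-simplices (12): AB, AE, AF, AG, BD, BF, BG, DE, DF, DG, EF, EG
  2-simplices (8): ABF, ABG, AEF, AEG, BDF, BDG, DEF, DEG

Hence C_0 ≅ Z^6, C_1 ≅ Z^12, C_2 ≅ Z^8.

∂_1: C_1 → C_0 is given by ∂[p,q] = [q] − [p].
The resulting 6×12 matrix has rank 5, and its Smith normal form has invariant factors (1,1,1,1,1).

Boundary ∂_2: C_2 → C_1 sends each 2-simplex [p,q,r] to [q,r] − [p,r] + [p,q]. For instance
  ∂BDG = DG − BG + BD,
  ∂AEF = EF − AF + AE.
This gives a 12×8 integer matrix of rank 7; reducing to Smith normal form yields diagonal entries (1,1,1,1,1,1,1).

Now H_k = ker ∂_k / im ∂_{k+1}, so:

  H_1: rank ker ∂_1 − rank ∂_2 = (12 − 5) − 7 = 0, and the invariant factors of ∂_2 are all 1, so H_1 = 0.

H_1 = 0.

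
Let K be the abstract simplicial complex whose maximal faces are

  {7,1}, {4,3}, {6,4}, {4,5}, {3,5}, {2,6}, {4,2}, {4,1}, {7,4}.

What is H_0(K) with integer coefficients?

H_0 = Z.

Order the vertices as 1 < 2 < 3 < 4 < 5 < 6 < 7. Listing each simplex with vertices in this order, K has dimension 1 with simplices:

  0-simplices (7): [1], [2], [3], [4], [5], [6], [7]
  1-simplices (9): [1,4], [1,7], [2,4], [2,6], [3,4], [3,5], [4,5], [4,6], [4,7]

so the chain groups are C_0 ≅ Z^7, C_1 ≅ Z^9.

The boundary map ∂_1: C_1 → C_0 is given by ∂[p,q] = [q] − [p]. For instance
  ∂[2,4] = [4] − [2].
As a 7×9 matrix over Z this has rank 6, with invariant factors (1,1,1,1,1,1).

Reading off H_k = ker ∂_k / im ∂_{k+1}:

  H_0: rank C_0 − rank ∂_1 = 7 − 6 = 1, and the invariant factors of ∂_1 are all 1, so H_0 = Z.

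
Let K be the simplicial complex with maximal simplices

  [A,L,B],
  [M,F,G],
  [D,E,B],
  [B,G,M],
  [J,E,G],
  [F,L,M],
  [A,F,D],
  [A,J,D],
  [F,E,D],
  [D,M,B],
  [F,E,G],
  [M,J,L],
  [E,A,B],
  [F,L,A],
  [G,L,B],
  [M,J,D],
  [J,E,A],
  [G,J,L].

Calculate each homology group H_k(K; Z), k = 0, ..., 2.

H_0 = Z,  H_1 = Z ⊕ Z/2,  H_2 = 0.

Fix the vertex order A < B < D < E < F < G < J < L < M and write every simplex with vertices in increasing order. Then dim K = 2 and the simplices of K are:

  0-simplices (9): A, B, D, E, F, G, J, L, M
  1-simplices (27): AB, AD, AE, AF, AJ, AL, BD, BE, BG, BL, BM, DE, DF, DJ, DM, EF, EG, EJ, FG, FL, FM, GJ, GL, GM, JL, JM, LM
  2-simplices (18): ABE, ABL, ADF, ADJ, AEJ, AFL, BDE, BDM, BGL, BGM, DEF, DJM, EFG, EGJ, FGM, FLM, GJL, JLM

so the chain groups are C_0 ≅ Z^9, C_1 ≅ Z^27, C_2 ≅ Z^18.

The boundary map ∂_1: C_1 → C_0 is given by ∂[p,q] = [q] − [p]. For instance
  ∂EG = G − E.
As a 9×27 matrix over Z this has rank 8, with invariant factors (1,1,1,1,1,1,1,1).

The boundary map ∂_2: C_2 → C_1 maps a triangle to the signed sum of its edges. For instance
  ∂EGJ = GJ − EJ + EG,
  ∂EFG = FG − EG + EF.
This gives a 27×18 integer matrix of rank 18; reducing to Smith normal form yields diagonal entries (1,1,1,1,1,1,1,1,1,1,1,1,1,1,1,1,1,2).

From H_k ≅ ker(∂_k) / im(∂_{k+1}) we obtain:

  H_0: rank C_0 − rank ∂_1 = 9 − 8 = 1, and the invariant factors of ∂_1 are all 1, so H_0 ≅ Z.
  H_1: rank ker ∂_1 − rank ∂_2 = (27 − 8) − 18 = 1, and ∂_2 has invariant factor 2 > 1, so H_1 ≅ Z ⊕ Z/2.
  H_2: rank ker ∂_2 − rank ∂_3 = (18 − 18) − 0 = 0, and there is no ∂_3, so H_2 ≅ 0.

(K is a triangulation of the Klein bottle.)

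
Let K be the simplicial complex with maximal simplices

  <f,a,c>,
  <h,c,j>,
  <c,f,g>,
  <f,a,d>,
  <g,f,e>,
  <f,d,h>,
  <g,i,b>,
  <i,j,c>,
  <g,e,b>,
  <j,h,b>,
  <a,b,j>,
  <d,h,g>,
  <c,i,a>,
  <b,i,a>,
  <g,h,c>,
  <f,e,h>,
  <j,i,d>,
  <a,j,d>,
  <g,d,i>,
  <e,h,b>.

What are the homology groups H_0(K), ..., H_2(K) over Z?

H_0 = Z,  H_1 = Z ⊕ Z_2,  H_2 = 0.

Fix the vertex order a < b < c < d < e < f < g < h < i < j and write every simplex with vertices in increasing order. Then dim K = 2 and the simplices of K are:

  0-simplices (10): a, b, c, d, e, f, g, h, i, j
  1-simplices (30): ab, ac, ad, af, ai, aj, be, bg, bh, bi, bj, cf, cg, ch, ci, cj, df, dg, dh, di, dj, ef, eg, eh, fg, fh, gh, gi, hj, ij
  2-simplices (20): abi, abj, acf, aci, adf, adj, beg, beh, bgi, bhj, cfg, cgh, chj, cij, dfh, dgh, dgi, dij, efg, efh

giving chain groups C_0 ≅ Z^10, C_1 ≅ Z^30, C_2 ≅ Z^20.

∂_1: C_1 → C_0 sends each edge [p,q] (with p < q) to q − p. For instance
  ∂dj = j − d.
As a 10×30 matrix over Z this has rank 9, with invariant factors (1,1,1,1,1,1,1,1,1).

The boundary map ∂_2: C_2 → C_1 maps a triangle to the signed sum of its edges. For instance
  ∂chj = hj − cj + ch,
  ∂efh = fh − eh + ef.
The 30×20 boundary matrix has rank 20 and Smith normal form diag(1,1,1,1,1,1,1,1,1,1,1,1,1,1,1,1,1,1,1,2).

Now H_k = ker ∂_k / im ∂_{k+1}, so:

  H_0: rank C_0 − rank ∂_1 = 10 − 9 = 1, and the invariant factors of ∂_1 are all 1, so H_0 ≅ Z.
  H_1: rank ker ∂_1 − rank ∂_2 = (30 − 9) − 20 = 1, and ∂_2 has invariant factor 2 > 1, so H_1 ≅ Z ⊕ Z_2.
  H_2: rank ker ∂_2 − rank ∂_3 = (20 − 20) − 0 = 0, and there is no ∂_3, so H_2 ≅ 0.

As a check, the Euler characteristic is 10 − 30 + 20 = 0, which agrees with 1 − 1 + 0 = 0.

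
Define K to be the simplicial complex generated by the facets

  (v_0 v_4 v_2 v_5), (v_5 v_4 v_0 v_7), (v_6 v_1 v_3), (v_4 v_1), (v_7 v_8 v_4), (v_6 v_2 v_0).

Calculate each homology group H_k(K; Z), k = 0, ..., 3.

Fix the vertex order v_0 < v_1 < v_2 < v_3 < v_4 < v_5 < v_6 < v_7 < v_8 and write every simplex with vertices in increasing order. Then dim K = 3 and the simplices of K are:

  0-simplices (9): [v_0], [v_1], [v_2], [v_3], [v_4], [v_5], [v_6], [v_7], [v_8]
  1-simplices (17): (17 of them)
  2-simplices (10): [v_0,v_2,v_4], [v_0,v_2,v_5], [v_0,v_2,v_6], [v_0,v_4,v_5], [v_0,v_4,v_7], [v_0,v_5,v_7], [v_1,v_3,v_6], [v_2,v_4,v_5], [v_4,v_5,v_7], [v_4,v_7,v_8]
  3-simplices (2): [v_0,v_2,v_4,v_5], [v_0,v_4,v_5,v_7]

so the chain groups are C_0 ≅ Z^9, C_1 ≅ Z^17, C_2 ≅ Z^10, C_3 ≅ Z^2.

∂_1: C_1 → C_0 sends each edge [p,q] (with p < q) to q − p. For instance
  ∂[v_4,v_7] = [v_7] − [v_4].
As a 9×17 matrix over Z this has rank 8, with invariant factors (1,1,1,1,1,1,1,1).

The boundary map ∂_2: C_2 → C_1 sends each 2-simplex [p,q,r] to [q,r] − [p,r] + [p,q]. For instance
  ∂[v_0,v_5,v_7] = [v_5,v_7] − [v_0,v_7] + [v_0,v_5],
  ∂[v_4,v_5,v_7] = [v_5,v_7] − [v_4,v_7] + [v_4,v_5].
This gives a 17×10 integer matrix of rank 8; reducing to Smith normal form yields diagonal entries (1,1,1,1,1,1,1,1).

Boundary ∂_3: C_3 → C_2 sends each 3-simplex σ to the alternating sum Σ_i (−1)^i (σ with its i-th vertex removed). For instance
  ∂[v_0,v_4,v_5,v_7] = [v_4,v_5,v_7] − [v_0,v_5,v_7] + [v_0,v_4,v_7] − [v_0,v_4,v_5],
  ∂[v_0,v_2,v_4,v_5] = [v_2,v_4,v_5] − [v_0,v_4,v_5] + [v_0,v_2,v_5] − [v_0,v_2,v_4].
This gives a 10×2 integer matrix of rank 2; reducing to Smith normal form yields diagonal entries (1,1).

Reading off H_k = ker ∂_k / im ∂_{k+1}:

  H_0: rank C_0 − rank ∂_1 = 9 − 8 = 1, and the invariant factors of ∂_1 are all 1, so H_0 ≅ Z.
  H_1: rank ker ∂_1 − rank ∂_2 = (17 − 8) − 8 = 1, and the invariant factors of ∂_2 are all 1, so H_1 ≅ Z.
  H_2: rank ker ∂_2 − rank ∂_3 = (10 − 8) − 2 = 0, and the invariant factors of ∂_3 are all 1, so H_2 ≅ 0.
  H_3: rank ker ∂_3 − rank ∂_4 = (2 − 2) − 0 = 0, and there is no ∂_4, so H_3 ≅ 0.

H_0 = Z,  H_1 = Z,  H_2 = 0,  H_3 = 0.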